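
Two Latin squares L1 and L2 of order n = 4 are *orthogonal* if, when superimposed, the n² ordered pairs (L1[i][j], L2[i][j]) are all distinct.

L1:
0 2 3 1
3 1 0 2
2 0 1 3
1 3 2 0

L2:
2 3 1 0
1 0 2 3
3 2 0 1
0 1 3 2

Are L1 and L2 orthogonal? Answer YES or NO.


Form the n² = 16 superimposed pairs (L1[i][j], L2[i][j]), row by row (rows and columns indexed from 0):
row 0: (0,2) (2,3) (3,1) (1,0)
row 1: (3,1) (1,0) (0,2) (2,3)
row 2: (2,3) (0,2) (1,0) (3,1)
row 3: (1,0) (3,1) (2,3) (0,2)
Orthogonality requires all 16 pairs distinct.
But the pair (3,1) repeats: cell (0,2) has L1 = 3, L2 = 1, and cell (1,0) has L1 = 3, L2 = 1.
A repeated pair means some other pair never occurs (only 4 distinct pairs out of 16), so the squares are not orthogonal.
Conclusion: NO.

NO


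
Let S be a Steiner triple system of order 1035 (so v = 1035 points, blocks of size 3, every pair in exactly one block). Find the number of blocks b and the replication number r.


An STS(v) is a 2-(v, 3, 1) BIBD: block size k = 3, λ = 1.
Replication: r(k − 1) = λ(v − 1) ⇒ r·2 = 1035 − 1 = 1034 ⇒ r = 517.
Block count: b = v(v − 1)/6 = 1035·1034/6 = 1070190/6 = 178365.

r = 517, b = 178365.


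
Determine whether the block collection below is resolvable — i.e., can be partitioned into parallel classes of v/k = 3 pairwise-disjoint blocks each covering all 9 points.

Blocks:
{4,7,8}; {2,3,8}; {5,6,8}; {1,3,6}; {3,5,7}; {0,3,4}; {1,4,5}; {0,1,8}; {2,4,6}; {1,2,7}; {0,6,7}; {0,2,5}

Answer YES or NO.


v = 9, block size k = 3, number of blocks = 12.
For resolvability, blocks must partition into parallel classes of size v/k = 3.
Total blocks must therefore be a multiple of 3: 12 = 3·4 + 0 ⇒ divisible ✓.
Greedy packing gives 4 candidate class(es). Each should be a full parallel class (size 3, covers all 9 points).
  Class 1 (3 blocks): {4,7,8}; {1,3,6}; {0,2,5}. Points covered: [0, 1, 2, 3, 4, 5, 6, 7, 8].
  Class 2 (3 blocks): {2,3,8}; {1,4,5}; {0,6,7}. Points covered: [0, 1, 2, 3, 4, 5, 6, 7, 8].
  Class 3 (3 blocks): {5,6,8}; {0,3,4}; {1,2,7}. Points covered: [0, 1, 2, 3, 4, 5, 6, 7, 8].
  Class 4 (3 blocks): {3,5,7}; {0,1,8}; {2,4,6}. Points covered: [0, 1, 2, 3, 4, 5, 6, 7, 8].
All classes full (size 3)? YES. All classes cover every point? YES.
Resolvable? YES.

YES


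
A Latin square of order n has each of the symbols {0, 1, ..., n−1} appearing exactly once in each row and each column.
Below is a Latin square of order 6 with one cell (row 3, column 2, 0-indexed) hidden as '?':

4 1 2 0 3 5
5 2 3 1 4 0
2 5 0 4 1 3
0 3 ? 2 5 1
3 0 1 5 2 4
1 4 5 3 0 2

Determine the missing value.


Row 3 contains symbols [0, 1, 2, 3, 5] — missing [4].
Column 2 contains symbols [0, 1, 2, 3, 5] — missing [4].
The missing symbol must appear in both missing sets; intersection = [4].
Therefore the hidden value is 4.

Missing value = 4.


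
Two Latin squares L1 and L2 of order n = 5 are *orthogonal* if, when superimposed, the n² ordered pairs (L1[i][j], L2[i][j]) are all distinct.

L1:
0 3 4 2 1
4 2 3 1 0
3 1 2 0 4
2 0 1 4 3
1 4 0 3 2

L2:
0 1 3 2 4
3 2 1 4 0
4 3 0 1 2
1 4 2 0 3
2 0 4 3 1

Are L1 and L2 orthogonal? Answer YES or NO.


Form the n² = 25 superimposed pairs (L1[i][j], L2[i][j]), row by row (rows and columns indexed from 0):
row 0: (0,0) (3,1) (4,3) (2,2) (1,4)
row 1: (4,3) (2,2) (3,1) (1,4) (0,0)
row 2: (3,4) (1,3) (2,0) (0,1) (4,2)
row 3: (2,1) (0,4) (1,2) (4,0) (3,3)
row 4: (1,2) (4,0) (0,4) (3,3) (2,1)
Orthogonality requires all 25 pairs distinct.
But the pair (4,3) repeats: cell (0,2) has L1 = 4, L2 = 3, and cell (1,0) has L1 = 4, L2 = 3.
A repeated pair means some other pair never occurs (only 15 distinct pairs out of 25), so the squares are not orthogonal.
Conclusion: NO.

NO


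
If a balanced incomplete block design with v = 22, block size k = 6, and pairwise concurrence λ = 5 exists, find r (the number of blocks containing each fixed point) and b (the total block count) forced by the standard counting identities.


Any 2-(v, k, λ) BIBD satisfies two necessary conditions:
  (i)  Each point sits in r blocks, and counting incidences through any fixed point gives r(k − 1) = λ(v − 1), so r = λ(v − 1)/(k − 1).
  (ii) Total incidences bk = vr, so b = vr/k.
Step 1: r = λ(v − 1)/(k − 1) = 5·(22 − 1)/(6 − 1) = 5·21/5 = 105/5 = 21.
Step 2: b = vr/k = 22·21/6 = 462/6 = 77.
Check integrality: r = 21 ∈ Z ✓, b = 77 ∈ Z ✓.
(These identities are necessary conditions: they determine r and b for any design with these parameters, but do not by themselves prove that one exists.)

r = 21, b = 77.


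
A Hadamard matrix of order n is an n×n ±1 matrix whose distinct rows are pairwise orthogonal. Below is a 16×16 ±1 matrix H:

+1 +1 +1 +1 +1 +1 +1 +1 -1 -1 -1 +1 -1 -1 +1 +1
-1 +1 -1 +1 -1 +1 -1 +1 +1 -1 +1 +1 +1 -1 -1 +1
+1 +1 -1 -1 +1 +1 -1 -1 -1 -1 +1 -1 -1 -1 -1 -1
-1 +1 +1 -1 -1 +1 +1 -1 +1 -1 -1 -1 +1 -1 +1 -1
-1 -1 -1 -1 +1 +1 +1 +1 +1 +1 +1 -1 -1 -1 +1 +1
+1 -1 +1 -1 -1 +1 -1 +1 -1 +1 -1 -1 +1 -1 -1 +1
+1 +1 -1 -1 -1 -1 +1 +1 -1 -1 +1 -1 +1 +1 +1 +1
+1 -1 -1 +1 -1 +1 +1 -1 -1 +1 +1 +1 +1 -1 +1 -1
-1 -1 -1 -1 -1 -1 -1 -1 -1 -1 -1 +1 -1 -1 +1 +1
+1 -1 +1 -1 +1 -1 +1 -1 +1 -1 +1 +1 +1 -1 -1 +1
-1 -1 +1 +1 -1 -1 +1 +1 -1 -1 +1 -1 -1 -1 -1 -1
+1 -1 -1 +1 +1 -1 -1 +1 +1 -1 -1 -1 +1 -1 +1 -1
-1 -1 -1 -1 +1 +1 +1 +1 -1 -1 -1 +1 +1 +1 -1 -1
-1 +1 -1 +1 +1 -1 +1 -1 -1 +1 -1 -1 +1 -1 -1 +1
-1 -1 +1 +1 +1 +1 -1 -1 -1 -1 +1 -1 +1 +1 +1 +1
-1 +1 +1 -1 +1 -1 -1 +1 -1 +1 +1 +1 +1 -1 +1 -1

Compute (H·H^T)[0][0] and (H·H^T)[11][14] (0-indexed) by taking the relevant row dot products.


Row 0 of H: [1, 1, 1, 1, 1, 1, 1, 1, -1, -1, -1, 1, -1, -1, 1, 1].
Row 11 of H: [1, -1, -1, 1, 1, -1, -1, 1, 1, -1, -1, -1, 1, -1, 1, -1].
Row 14 of H: [-1, -1, 1, 1, 1, 1, -1, -1, -1, -1, 1, -1, 1, 1, 1, 1].
(H·H^T)[0][0] = Σ_j H[0][j]·H[0][j] = (1)² + (1)² + (1)² + (1)² + (1)² + (1)² + (1)² + (1)² + (-1)² + (-1)² + (-1)² + (1)² + (-1)² + (-1)² + (1)² + (1)² = 1 + 1 + 1 + 1 + 1 + 1 + 1 + 1 + 1 + 1 + 1 + 1 + 1 + 1 + 1 + 1 = 16.
(H·H^T)[11][14] = Σ_j H[11][j]·H[14][j] = (1)·(-1) + (-1)·(-1) + (-1)·(1) + (1)·(1) + (1)·(1) + (-1)·(1) + (-1)·(-1) + (1)·(-1) + (1)·(-1) + (-1)·(-1) + (-1)·(1) + (-1)·(-1) + (1)·(1) + (-1)·(1) + (1)·(1) + (-1)·(1) = -1 + 1 + -1 + 1 + 1 + -1 + 1 + -1 + -1 + 1 + -1 + 1 + 1 + -1 + 1 + -1 = 0.
So rows 11 and 14 are orthogonal; the diagonal entry equals n = 16.

(0,0) entry = 16; (11,14) entry = 0.


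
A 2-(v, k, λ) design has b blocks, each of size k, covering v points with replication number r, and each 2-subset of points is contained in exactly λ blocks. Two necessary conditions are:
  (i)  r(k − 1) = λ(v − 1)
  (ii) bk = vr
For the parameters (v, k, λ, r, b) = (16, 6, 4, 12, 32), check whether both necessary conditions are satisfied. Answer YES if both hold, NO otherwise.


Condition (i): r(k − 1) = 12·5 = 60; λ(v − 1) = 4·15 = 60. Match? YES.
Condition (ii): bk = 32·6 = 192; vr = 16·12 = 192. Match? YES.
Both conditions hold? YES.

YES


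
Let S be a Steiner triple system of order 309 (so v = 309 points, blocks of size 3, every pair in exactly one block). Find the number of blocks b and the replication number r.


An STS(v) is a 2-(v, 3, 1) BIBD: block size k = 3, λ = 1.
Replication: r(k − 1) = λ(v − 1) ⇒ r·2 = 309 − 1 = 308 ⇒ r = 154.
Block count: b = v(v − 1)/6 = 309·308/6 = 95172/6 = 15862.

r = 154, b = 15862.


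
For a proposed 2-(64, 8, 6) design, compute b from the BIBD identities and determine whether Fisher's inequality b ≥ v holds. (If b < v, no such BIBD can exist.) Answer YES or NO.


r = λ(v − 1)/(k − 1) = 6·63/7 = 54.
b = vr/k = 64·54/8 = 432.
Fisher's inequality: b ≥ v ⇔ 432 ≥ 64? YES.

YES


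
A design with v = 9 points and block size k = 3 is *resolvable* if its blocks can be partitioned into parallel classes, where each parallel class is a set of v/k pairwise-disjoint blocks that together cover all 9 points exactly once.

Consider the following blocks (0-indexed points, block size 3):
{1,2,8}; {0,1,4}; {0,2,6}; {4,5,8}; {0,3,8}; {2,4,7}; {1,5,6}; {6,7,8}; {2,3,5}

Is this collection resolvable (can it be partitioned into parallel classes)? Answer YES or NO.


v = 9, block size k = 3, number of blocks = 9.
For resolvability, blocks must partition into parallel classes of size v/k = 3.
Total blocks must therefore be a multiple of 3: 9 = 3·3 + 0 ⇒ divisible ✓.
Consider block {1,2,8}. It intersects every other block in the collection, so no parallel class of size 3 can contain it.
Since every block must belong to some parallel class in a resolution, the collection cannot be partitioned into parallel classes.
Resolvable? NO.

NO


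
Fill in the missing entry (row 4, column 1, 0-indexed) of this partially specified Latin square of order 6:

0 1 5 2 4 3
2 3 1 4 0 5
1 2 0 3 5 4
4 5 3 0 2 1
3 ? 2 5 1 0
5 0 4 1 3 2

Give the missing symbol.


Row 4 contains symbols [0, 1, 2, 3, 5] — missing [4].
Column 1 contains symbols [0, 1, 2, 3, 5] — missing [4].
The missing symbol must appear in both missing sets; intersection = [4].
Therefore the hidden value is 4.

Missing value = 4.


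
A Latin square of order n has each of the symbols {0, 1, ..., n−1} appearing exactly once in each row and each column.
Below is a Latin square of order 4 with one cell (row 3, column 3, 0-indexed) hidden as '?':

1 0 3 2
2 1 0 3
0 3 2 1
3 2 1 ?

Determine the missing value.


Row 3 contains symbols [1, 2, 3] — missing [0].
Column 3 contains symbols [1, 2, 3] — missing [0].
The missing symbol must appear in both missing sets; intersection = [0].
Therefore the hidden value is 0.

Missing value = 0.


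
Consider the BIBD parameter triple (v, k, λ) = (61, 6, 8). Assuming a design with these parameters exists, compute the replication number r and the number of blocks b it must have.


Any 2-(v, k, λ) BIBD satisfies two necessary conditions:
  (i)  Each point sits in r blocks, and counting incidences through any fixed point gives r(k − 1) = λ(v − 1), so r = λ(v − 1)/(k − 1).
  (ii) Total incidences bk = vr, so b = vr/k.
Step 1: r = λ(v − 1)/(k − 1) = 8·(61 − 1)/(6 − 1) = 8·60/5 = 480/5 = 96.
Step 2: b = vr/k = 61·96/6 = 5856/6 = 976.
Check integrality: r = 96 ∈ Z ✓, b = 976 ∈ Z ✓.
(These identities are necessary conditions: they determine r and b for any design with these parameters, but do not by themselves prove that one exists.)

r = 96, b = 976.


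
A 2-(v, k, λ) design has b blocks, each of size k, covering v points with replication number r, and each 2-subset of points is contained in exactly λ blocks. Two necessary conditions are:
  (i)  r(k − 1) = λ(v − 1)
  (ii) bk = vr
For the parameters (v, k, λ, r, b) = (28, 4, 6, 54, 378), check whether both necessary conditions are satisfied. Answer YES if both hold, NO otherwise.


Condition (i): r(k − 1) = 54·3 = 162; λ(v − 1) = 6·27 = 162. Match? YES.
Condition (ii): bk = 378·4 = 1512; vr = 28·54 = 1512. Match? YES.
Both conditions hold? YES.

YES


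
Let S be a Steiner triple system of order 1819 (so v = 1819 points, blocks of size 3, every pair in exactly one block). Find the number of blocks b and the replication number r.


An STS(v) is a 2-(v, 3, 1) BIBD: block size k = 3, λ = 1.
Replication: r(k − 1) = λ(v − 1) ⇒ r·2 = 1819 − 1 = 1818 ⇒ r = 909.
Block count: b = v(v − 1)/6 = 1819·1818/6 = 3306942/6 = 551157.
(Check via bk = vr: 551157·3 = 1653471 = 1819·909 = 1653471 ✓.)

r = 909, b = 551157.


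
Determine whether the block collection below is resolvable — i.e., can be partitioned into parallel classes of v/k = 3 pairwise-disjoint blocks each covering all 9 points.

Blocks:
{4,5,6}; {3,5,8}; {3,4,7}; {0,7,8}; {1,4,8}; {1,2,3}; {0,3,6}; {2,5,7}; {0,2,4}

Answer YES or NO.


v = 9, block size k = 3, number of blocks = 9.
For resolvability, blocks must partition into parallel classes of size v/k = 3.
Total blocks must therefore be a multiple of 3: 9 = 3·3 + 0 ⇒ divisible ✓.
Consider block {3,5,8}. The only other block(s) in the collection disjoint from it are {0,2,4} — just 1 block(s). Any parallel class containing {3,5,8} would need 2 other blocks each disjoint from it, so no parallel class of size 3 can contain {3,5,8}.
Since every block must belong to some parallel class in a resolution, the collection cannot be partitioned into parallel classes.
Resolvable? NO.

NO


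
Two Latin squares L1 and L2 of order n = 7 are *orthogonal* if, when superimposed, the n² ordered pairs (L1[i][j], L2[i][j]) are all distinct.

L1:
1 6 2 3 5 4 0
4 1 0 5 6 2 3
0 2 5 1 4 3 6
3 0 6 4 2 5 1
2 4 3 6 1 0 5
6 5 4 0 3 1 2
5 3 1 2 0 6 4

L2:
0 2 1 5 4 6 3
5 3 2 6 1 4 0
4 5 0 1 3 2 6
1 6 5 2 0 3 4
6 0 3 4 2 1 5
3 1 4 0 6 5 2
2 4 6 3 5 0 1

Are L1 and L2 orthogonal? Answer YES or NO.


Form the n² = 49 superimposed pairs (L1[i][j], L2[i][j]), row by row (rows and columns indexed from 0):
row 0: (1,0) (6,2) (2,1) (3,5) (5,4) (4,6) (0,3)
row 1: (4,5) (1,3) (0,2) (5,6) (6,1) (2,4) (3,0)
row 2: (0,4) (2,5) (5,0) (1,1) (4,3) (3,2) (6,6)
row 3: (3,1) (0,6) (6,5) (4,2) (2,0) (5,3) (1,4)
row 4: (2,6) (4,0) (3,3) (6,4) (1,2) (0,1) (5,5)
row 5: (6,3) (5,1) (4,4) (0,0) (3,6) (1,5) (2,2)
row 6: (5,2) (3,4) (1,6) (2,3) (0,5) (6,0) (4,1)
Orthogonality requires all 49 pairs distinct.
Check by first coordinate: for each symbol s of L1, list the L2 entries in the n cells where L1 = s; they must all differ.
  L1 = 0: L2 entries (in reading order) 3, 2, 4, 6, 1, 0, 5 — all 7 distinct ✓
  L1 = 1: L2 entries (in reading order) 0, 3, 1, 4, 2, 5, 6 — all 7 distinct ✓
  L1 = 2: L2 entries (in reading order) 1, 4, 5, 0, 6, 2, 3 — all 7 distinct ✓
  L1 = 3: L2 entries (in reading order) 5, 0, 2, 1, 3, 6, 4 — all 7 distinct ✓
  L1 = 4: L2 entries (in reading order) 6, 5, 3, 2, 0, 4, 1 — all 7 distinct ✓
  L1 = 5: L2 entries (in reading order) 4, 6, 0, 3, 5, 1, 2 — all 7 distinct ✓
  L1 = 6: L2 entries (in reading order) 2, 1, 6, 5, 4, 3, 0 — all 7 distinct ✓
Every symbol of L1 meets every symbol of L2 exactly once, so all 49 pairs are distinct (49 of 49).
Conclusion: YES.

YES


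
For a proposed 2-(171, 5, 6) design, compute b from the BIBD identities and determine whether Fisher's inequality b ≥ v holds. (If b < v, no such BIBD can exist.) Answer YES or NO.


r = λ(v − 1)/(k − 1) = 6·170/4 = 255.
b = vr/k = 171·255/5 = 8721.
Fisher's inequality: b ≥ v ⇔ 8721 ≥ 171? YES.

YES


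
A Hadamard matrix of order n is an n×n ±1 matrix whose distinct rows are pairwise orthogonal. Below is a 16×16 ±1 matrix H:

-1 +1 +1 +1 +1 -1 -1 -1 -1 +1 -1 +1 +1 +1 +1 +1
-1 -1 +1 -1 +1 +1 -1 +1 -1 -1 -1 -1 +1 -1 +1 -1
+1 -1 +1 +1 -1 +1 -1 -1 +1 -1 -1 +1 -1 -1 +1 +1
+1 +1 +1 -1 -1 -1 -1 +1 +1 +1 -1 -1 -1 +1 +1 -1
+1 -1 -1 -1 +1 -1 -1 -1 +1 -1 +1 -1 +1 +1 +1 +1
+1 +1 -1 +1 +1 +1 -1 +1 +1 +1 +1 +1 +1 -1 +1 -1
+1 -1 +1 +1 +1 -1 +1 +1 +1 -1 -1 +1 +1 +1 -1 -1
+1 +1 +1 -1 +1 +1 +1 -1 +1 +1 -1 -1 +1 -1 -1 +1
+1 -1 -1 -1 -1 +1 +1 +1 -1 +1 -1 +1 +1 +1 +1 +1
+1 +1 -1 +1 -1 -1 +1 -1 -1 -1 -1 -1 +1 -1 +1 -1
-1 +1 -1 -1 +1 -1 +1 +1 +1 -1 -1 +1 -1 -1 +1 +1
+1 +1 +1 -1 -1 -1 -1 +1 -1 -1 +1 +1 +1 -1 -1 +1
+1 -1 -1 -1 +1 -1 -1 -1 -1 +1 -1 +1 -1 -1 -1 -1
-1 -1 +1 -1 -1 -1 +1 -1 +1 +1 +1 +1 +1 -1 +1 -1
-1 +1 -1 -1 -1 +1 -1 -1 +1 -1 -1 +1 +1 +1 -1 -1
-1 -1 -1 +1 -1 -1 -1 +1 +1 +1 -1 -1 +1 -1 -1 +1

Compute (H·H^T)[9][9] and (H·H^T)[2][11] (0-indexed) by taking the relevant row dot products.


Row 2 of H: [1, -1, 1, 1, -1, 1, -1, -1, 1, -1, -1, 1, -1, -1, 1, 1].
Row 9 of H: [1, 1, -1, 1, -1, -1, 1, -1, -1, -1, -1, -1, 1, -1, 1, -1].
Row 11 of H: [1, 1, 1, -1, -1, -1, -1, 1, -1, -1, 1, 1, 1, -1, -1, 1].
(H·H^T)[9][9] = Σ_j H[9][j]·H[9][j] = (1)² + (1)² + (-1)² + (1)² + (-1)² + (-1)² + (1)² + (-1)² + (-1)² + (-1)² + (-1)² + (-1)² + (1)² + (-1)² + (1)² + (-1)² = 1 + 1 + 1 + 1 + 1 + 1 + 1 + 1 + 1 + 1 + 1 + 1 + 1 + 1 + 1 + 1 = 16.
(H·H^T)[2][11] = Σ_j H[2][j]·H[11][j] = (1)·(1) + (-1)·(1) + (1)·(1) + (1)·(-1) + (-1)·(-1) + (1)·(-1) + (-1)·(-1) + (-1)·(1) + (1)·(-1) + (-1)·(-1) + (-1)·(1) + (1)·(1) + (-1)·(1) + (-1)·(-1) + (1)·(-1) + (1)·(1) = 1 + -1 + 1 + -1 + 1 + -1 + 1 + -1 + -1 + 1 + -1 + 1 + -1 + 1 + -1 + 1 = 0.
So rows 2 and 11 are orthogonal; the diagonal entry equals n = 16.

(9,9) entry = 16; (2,11) entry = 0.


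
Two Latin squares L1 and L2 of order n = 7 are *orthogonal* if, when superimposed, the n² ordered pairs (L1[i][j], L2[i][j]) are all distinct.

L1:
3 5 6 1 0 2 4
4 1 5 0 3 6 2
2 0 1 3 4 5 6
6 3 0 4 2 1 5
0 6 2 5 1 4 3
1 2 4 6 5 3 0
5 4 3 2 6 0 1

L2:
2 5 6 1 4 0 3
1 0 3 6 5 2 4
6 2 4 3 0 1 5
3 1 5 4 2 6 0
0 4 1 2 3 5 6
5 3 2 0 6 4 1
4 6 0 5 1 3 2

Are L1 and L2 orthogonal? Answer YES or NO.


Form the n² = 49 superimposed pairs (L1[i][j], L2[i][j]), row by row (rows and columns indexed from 0):
row 0: (3,2) (5,5) (6,6) (1,1) (0,4) (2,0) (4,3)
row 1: (4,1) (1,0) (5,3) (0,6) (3,5) (6,2) (2,4)
row 2: (2,6) (0,2) (1,4) (3,3) (4,0) (5,1) (6,5)
row 3: (6,3) (3,1) (0,5) (4,4) (2,2) (1,6) (5,0)
row 4: (0,0) (6,4) (2,1) (5,2) (1,3) (4,5) (3,6)
row 5: (1,5) (2,3) (4,2) (6,0) (5,6) (3,4) (0,1)
row 6: (5,4) (4,6) (3,0) (2,5) (6,1) (0,3) (1,2)
Orthogonality requires all 49 pairs distinct.
Check by first coordinate: for each symbol s of L1, list the L2 entries in the n cells where L1 = s; they must all differ.
  L1 = 0: L2 entries (in reading order) 4, 6, 2, 5, 0, 1, 3 — all 7 distinct ✓
  L1 = 1: L2 entries (in reading order) 1, 0, 4, 6, 3, 5, 2 — all 7 distinct ✓
  L1 = 2: L2 entries (in reading order) 0, 4, 6, 2, 1, 3, 5 — all 7 distinct ✓
  L1 = 3: L2 entries (in reading order) 2, 5, 3, 1, 6, 4, 0 — all 7 distinct ✓
  L1 = 4: L2 entries (in reading order) 3, 1, 0, 4, 5, 2, 6 — all 7 distinct ✓
  L1 = 5: L2 entries (in reading order) 5, 3, 1, 0, 2, 6, 4 — all 7 distinct ✓
  L1 = 6: L2 entries (in reading order) 6, 2, 5, 3, 4, 0, 1 — all 7 distinct ✓
Every symbol of L1 meets every symbol of L2 exactly once, so all 49 pairs are distinct (49 of 49).
Conclusion: YES.

YES


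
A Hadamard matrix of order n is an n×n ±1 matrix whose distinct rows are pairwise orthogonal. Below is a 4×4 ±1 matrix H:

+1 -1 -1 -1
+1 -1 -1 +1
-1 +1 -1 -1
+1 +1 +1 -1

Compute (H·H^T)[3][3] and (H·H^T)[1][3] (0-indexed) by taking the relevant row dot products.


Row 1 of H: [1, -1, -1, 1].
Row 3 of H: [1, 1, 1, -1].
(H·H^T)[3][3] = Σ_j H[3][j]·H[3][j] = (1)² + (1)² + (1)² + (-1)² = 1 + 1 + 1 + 1 = 4.
(H·H^T)[1][3] = Σ_j H[1][j]·H[3][j] = (1)·(1) + (-1)·(1) + (-1)·(1) + (1)·(-1) = 1 + -1 + -1 + -1 = -2.
Rows 1 and 3 are not orthogonal (dot product = -2 ≠ 0), so H is not a Hadamard matrix.

(3,3) entry = 4; (1,3) entry = -2.


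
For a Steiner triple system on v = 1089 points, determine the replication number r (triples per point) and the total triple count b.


An STS(v) is a 2-(v, 3, 1) BIBD: block size k = 3, λ = 1.
Replication: r(k − 1) = λ(v − 1) ⇒ r·2 = 1089 − 1 = 1088 ⇒ r = 544.
Block count: bk = vr ⇒ b·3 = 1089·544 = 592416 ⇒ b = 197472.
(Check via b = v(v − 1)/6 = 1089·1088/6 = 1184832/6 = 197472.)

r = 544, b = 197472.


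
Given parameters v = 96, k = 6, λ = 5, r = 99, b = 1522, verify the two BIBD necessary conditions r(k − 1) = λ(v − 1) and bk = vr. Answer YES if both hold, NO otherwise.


Condition (i): r(k − 1) = 99·5 = 495; λ(v − 1) = 5·95 = 475. Match? NO.
Condition (ii): bk = 1522·6 = 9132; vr = 96·99 = 9504. Match? NO.
Both conditions hold? NO.

NO


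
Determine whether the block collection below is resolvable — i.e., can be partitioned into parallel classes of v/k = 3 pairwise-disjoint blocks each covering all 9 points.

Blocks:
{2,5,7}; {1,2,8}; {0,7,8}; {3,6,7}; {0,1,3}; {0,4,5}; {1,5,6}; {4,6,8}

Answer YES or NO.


v = 9, block size k = 3, number of blocks = 8.
For resolvability, blocks must partition into parallel classes of size v/k = 3.
Total blocks must therefore be a multiple of 3: 8 = 3·2 + 2 ⇒ not divisible ✗.
Resolvable? NO.

NO


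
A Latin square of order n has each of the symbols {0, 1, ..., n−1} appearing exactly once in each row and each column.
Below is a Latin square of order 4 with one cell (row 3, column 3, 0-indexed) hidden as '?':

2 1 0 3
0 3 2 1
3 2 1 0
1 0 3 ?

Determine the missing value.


Row 3 contains symbols [0, 1, 3] — missing [2].
Column 3 contains symbols [0, 1, 3] — missing [2].
The missing symbol must appear in both missing sets; intersection = [2].
Therefore the hidden value is 2.

Missing value = 2.


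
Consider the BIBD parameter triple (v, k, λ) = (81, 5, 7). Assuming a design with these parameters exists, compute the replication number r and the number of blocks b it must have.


Any 2-(v, k, λ) BIBD satisfies two necessary conditions:
  (i)  Each point sits in r blocks, and counting incidences through any fixed point gives r(k − 1) = λ(v − 1), so r = λ(v − 1)/(k − 1).
  (ii) Total incidences bk = vr, so b = vr/k.
Step 1: r = λ(v − 1)/(k − 1) = 7·(81 − 1)/(5 − 1) = 7·80/4 = 560/4 = 140.
Step 2: b = vr/k = 81·140/5 = 11340/5 = 2268.
Check integrality: r = 140 ∈ Z ✓, b = 2268 ∈ Z ✓.
(These identities are necessary conditions: they determine r and b for any design with these parameters, but do not by themselves prove that one exists.)

r = 140, b = 2268.


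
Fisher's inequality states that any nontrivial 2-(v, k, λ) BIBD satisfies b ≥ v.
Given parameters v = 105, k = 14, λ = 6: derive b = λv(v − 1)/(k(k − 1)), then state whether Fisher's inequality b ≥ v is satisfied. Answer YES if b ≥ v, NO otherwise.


r = λ(v − 1)/(k − 1) = 6·104/13 = 48.
b = vr/k = 105·48/14 = 360.
Fisher's inequality: b ≥ v ⇔ 360 ≥ 105? YES.

YES


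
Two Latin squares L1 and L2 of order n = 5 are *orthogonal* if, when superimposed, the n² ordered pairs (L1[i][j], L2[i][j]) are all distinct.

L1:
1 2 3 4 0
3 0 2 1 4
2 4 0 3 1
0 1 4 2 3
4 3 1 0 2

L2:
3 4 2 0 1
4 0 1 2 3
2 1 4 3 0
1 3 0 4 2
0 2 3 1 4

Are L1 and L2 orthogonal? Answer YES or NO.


Form the n² = 25 superimposed pairs (L1[i][j], L2[i][j]), row by row (rows and columns indexed from 0):
row 0: (1,3) (2,4) (3,2) (4,0) (0,1)
row 1: (3,4) (0,0) (2,1) (1,2) (4,3)
row 2: (2,2) (4,1) (0,4) (3,3) (1,0)
row 3: (0,1) (1,3) (4,0) (2,4) (3,2)
row 4: (4,0) (3,2) (1,3) (0,1) (2,4)
Orthogonality requires all 25 pairs distinct.
But the pair (0,1) repeats: cell (0,4) has L1 = 0, L2 = 1, and cell (3,0) has L1 = 0, L2 = 1.
A repeated pair means some other pair never occurs (only 15 distinct pairs out of 25), so the squares are not orthogonal.
Conclusion: NO.

NO


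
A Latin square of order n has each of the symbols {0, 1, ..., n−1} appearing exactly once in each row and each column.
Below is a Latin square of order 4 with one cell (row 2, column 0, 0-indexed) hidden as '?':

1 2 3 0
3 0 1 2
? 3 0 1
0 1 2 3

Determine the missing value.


Row 2 contains symbols [0, 1, 3] — missing [2].
Column 0 contains symbols [0, 1, 3] — missing [2].
The missing symbol must appear in both missing sets; intersection = [2].
Therefore the hidden value is 2.

Missing value = 2.


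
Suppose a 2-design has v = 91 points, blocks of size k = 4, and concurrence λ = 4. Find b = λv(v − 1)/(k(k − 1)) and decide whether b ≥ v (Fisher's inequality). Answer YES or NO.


b = λv(v − 1)/(k(k − 1)) = 4·91·90/(4·3) = 32760/12 = 2730.
Compare with v = 91: b ≥ v, so Fisher's inequality holds.

YES


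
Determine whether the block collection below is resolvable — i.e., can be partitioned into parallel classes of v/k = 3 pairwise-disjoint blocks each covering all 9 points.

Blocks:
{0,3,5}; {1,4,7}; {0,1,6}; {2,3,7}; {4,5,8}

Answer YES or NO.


v = 9, block size k = 3, number of blocks = 5.
For resolvability, blocks must partition into parallel classes of size v/k = 3.
Total blocks must therefore be a multiple of 3: 5 = 3·1 + 2 ⇒ not divisible ✗.
Resolvable? NO.

NO


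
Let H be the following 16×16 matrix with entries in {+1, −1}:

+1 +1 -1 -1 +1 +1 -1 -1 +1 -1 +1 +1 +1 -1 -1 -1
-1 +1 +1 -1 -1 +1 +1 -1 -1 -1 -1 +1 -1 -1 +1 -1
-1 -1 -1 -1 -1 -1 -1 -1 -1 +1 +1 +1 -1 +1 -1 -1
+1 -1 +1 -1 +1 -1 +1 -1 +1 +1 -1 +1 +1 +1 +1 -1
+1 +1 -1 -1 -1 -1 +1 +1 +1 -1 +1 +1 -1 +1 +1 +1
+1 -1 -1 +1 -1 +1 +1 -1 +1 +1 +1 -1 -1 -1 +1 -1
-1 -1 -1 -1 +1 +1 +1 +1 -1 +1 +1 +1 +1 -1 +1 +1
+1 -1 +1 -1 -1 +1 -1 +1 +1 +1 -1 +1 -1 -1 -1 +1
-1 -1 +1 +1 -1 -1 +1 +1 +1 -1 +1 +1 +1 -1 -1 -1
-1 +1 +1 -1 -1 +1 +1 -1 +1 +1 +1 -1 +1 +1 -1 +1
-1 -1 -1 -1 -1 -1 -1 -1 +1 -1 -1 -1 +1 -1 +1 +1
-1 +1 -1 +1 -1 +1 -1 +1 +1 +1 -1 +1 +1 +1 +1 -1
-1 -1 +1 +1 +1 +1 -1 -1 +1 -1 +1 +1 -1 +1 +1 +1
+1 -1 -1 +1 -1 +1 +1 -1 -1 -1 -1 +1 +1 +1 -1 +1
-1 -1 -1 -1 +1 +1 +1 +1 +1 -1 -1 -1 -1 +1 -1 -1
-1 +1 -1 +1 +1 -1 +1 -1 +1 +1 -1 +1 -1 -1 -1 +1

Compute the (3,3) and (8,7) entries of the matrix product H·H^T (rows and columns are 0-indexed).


Row 3 of H: [1, -1, 1, -1, 1, -1, 1, -1, 1, 1, -1, 1, 1, 1, 1, -1].
Row 7 of H: [1, -1, 1, -1, -1, 1, -1, 1, 1, 1, -1, 1, -1, -1, -1, 1].
Row 8 of H: [-1, -1, 1, 1, -1, -1, 1, 1, 1, -1, 1, 1, 1, -1, -1, -1].
(H·H^T)[3][3] = Σ_j H[3][j]·H[3][j] = (1)² + (-1)² + (1)² + (-1)² + (1)² + (-1)² + (1)² + (-1)² + (1)² + (1)² + (-1)² + (1)² + (1)² + (1)² + (1)² + (-1)² = 1 + 1 + 1 + 1 + 1 + 1 + 1 + 1 + 1 + 1 + 1 + 1 + 1 + 1 + 1 + 1 = 16.
(H·H^T)[8][7] = Σ_j H[8][j]·H[7][j] = (-1)·(1) + (-1)·(-1) + (1)·(1) + (1)·(-1) + (-1)·(-1) + (-1)·(1) + (1)·(-1) + (1)·(1) + (1)·(1) + (-1)·(1) + (1)·(-1) + (1)·(1) + (1)·(-1) + (-1)·(-1) + (-1)·(-1) + (-1)·(1) = -1 + 1 + 1 + -1 + 1 + -1 + -1 + 1 + 1 + -1 + -1 + 1 + -1 + 1 + 1 + -1 = 0.
So rows 8 and 7 are orthogonal; the diagonal entry equals n = 16.

(3,3) entry = 16; (8,7) entry = 0.


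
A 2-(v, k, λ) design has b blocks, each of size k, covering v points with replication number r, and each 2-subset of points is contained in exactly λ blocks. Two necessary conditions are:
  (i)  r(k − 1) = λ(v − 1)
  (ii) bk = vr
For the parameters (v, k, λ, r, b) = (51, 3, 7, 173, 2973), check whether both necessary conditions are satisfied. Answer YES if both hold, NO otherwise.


Condition (i): r(k − 1) = 173·2 = 346; λ(v − 1) = 7·50 = 350. Match? NO.
Condition (ii): bk = 2973·3 = 8919; vr = 51·173 = 8823. Match? NO.
Both conditions hold? NO.

NO


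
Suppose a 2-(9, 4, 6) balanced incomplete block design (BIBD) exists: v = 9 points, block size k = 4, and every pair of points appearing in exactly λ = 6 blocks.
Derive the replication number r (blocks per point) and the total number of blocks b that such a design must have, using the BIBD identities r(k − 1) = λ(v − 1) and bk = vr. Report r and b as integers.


Any 2-(v, k, λ) BIBD satisfies two necessary conditions:
  (i)  Each point sits in r blocks, and counting incidences through any fixed point gives r(k − 1) = λ(v − 1), so r = λ(v − 1)/(k − 1).
  (ii) Total incidences bk = vr, so b = vr/k.
Step 1: r = λ(v − 1)/(k − 1) = 6·(9 − 1)/(4 − 1) = 6·8/3 = 48/3 = 16.
Step 2: b = vr/k = 9·16/4 = 144/4 = 36.
Check integrality: r = 16 ∈ Z ✓, b = 36 ∈ Z ✓.
(These identities are necessary conditions: they determine r and b for any design with these parameters, but do not by themselves prove that one exists.)

r = 16, b = 36.


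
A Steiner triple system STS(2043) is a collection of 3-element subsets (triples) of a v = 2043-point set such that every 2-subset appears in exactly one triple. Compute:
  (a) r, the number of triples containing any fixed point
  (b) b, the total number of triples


An STS(v) is a 2-(v, 3, 1) BIBD: block size k = 3, λ = 1.
Replication: r(k − 1) = λ(v − 1) ⇒ r·2 = 2043 − 1 = 2042 ⇒ r = 1021.
Block count: b = v(v − 1)/6 = 2043·2042/6 = 4171806/6 = 695301.

r = 1021, b = 695301.


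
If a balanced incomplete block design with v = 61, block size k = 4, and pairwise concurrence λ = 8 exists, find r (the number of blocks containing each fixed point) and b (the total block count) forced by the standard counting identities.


Any 2-(v, k, λ) BIBD satisfies two necessary conditions:
  (i)  Each point sits in r blocks, and counting incidences through any fixed point gives r(k − 1) = λ(v − 1), so r = λ(v − 1)/(k − 1).
  (ii) Total incidences bk = vr, so b = vr/k.
Step 1: r = λ(v − 1)/(k − 1) = 8·(61 − 1)/(4 − 1) = 8·60/3 = 480/3 = 160.
Step 2: b = vr/k = 61·160/4 = 9760/4 = 2440.
Check integrality: r = 160 ∈ Z ✓, b = 2440 ∈ Z ✓.
(These identities are necessary conditions: they determine r and b for any design with these parameters, but do not by themselves prove that one exists.)

r = 160, b = 2440.


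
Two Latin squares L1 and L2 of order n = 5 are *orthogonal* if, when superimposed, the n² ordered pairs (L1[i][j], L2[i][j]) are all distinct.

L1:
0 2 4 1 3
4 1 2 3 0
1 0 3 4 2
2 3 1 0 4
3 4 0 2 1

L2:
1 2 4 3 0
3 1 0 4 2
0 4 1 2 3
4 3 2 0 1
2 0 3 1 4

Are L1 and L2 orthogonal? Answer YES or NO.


Form the n² = 25 superimposed pairs (L1[i][j], L2[i][j]), row by row (rows and columns indexed from 0):
row 0: (0,1) (2,2) (4,4) (1,3) (3,0)
row 1: (4,3) (1,1) (2,0) (3,4) (0,2)
row 2: (1,0) (0,4) (3,1) (4,2) (2,3)
row 3: (2,4) (3,3) (1,2) (0,0) (4,1)
row 4: (3,2) (4,0) (0,3) (2,1) (1,4)
Orthogonality requires all 25 pairs distinct.
Check by first coordinate: for each symbol s of L1, list the L2 entries in the n cells where L1 = s; they must all differ.
  L1 = 0: L2 entries (in reading order) 1, 2, 4, 0, 3 — all 5 distinct ✓
  L1 = 1: L2 entries (in reading order) 3, 1, 0, 2, 4 — all 5 distinct ✓
  L1 = 2: L2 entries (in reading order) 2, 0, 3, 4, 1 — all 5 distinct ✓
  L1 = 3: L2 entries (in reading order) 0, 4, 1, 3, 2 — all 5 distinct ✓
  L1 = 4: L2 entries (in reading order) 4, 3, 2, 1, 0 — all 5 distinct ✓
Every symbol of L1 meets every symbol of L2 exactly once, so all 25 pairs are distinct (25 of 25).
Conclusion: YES.

YES


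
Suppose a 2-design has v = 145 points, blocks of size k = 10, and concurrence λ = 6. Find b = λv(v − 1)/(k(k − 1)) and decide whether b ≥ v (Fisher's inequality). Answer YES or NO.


b = λv(v − 1)/(k(k − 1)) = 6·145·144/(10·9) = 125280/90 = 1392.
Compare with v = 145: b ≥ v, so Fisher's inequality holds.

YES


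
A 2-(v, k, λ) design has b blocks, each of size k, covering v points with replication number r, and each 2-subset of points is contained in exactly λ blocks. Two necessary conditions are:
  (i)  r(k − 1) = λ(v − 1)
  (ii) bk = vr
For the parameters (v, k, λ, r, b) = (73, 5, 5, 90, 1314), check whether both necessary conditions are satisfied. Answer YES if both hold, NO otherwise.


Condition (i): r(k − 1) = 90·4 = 360; λ(v − 1) = 5·72 = 360. Match? YES.
Condition (ii): bk = 1314·5 = 6570; vr = 73·90 = 6570. Match? YES.
Both conditions hold? YES.

YES


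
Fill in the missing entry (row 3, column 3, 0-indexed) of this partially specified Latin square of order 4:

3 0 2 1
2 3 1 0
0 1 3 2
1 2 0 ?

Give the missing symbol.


Row 3 contains symbols [0, 1, 2] — missing [3].
Column 3 contains symbols [0, 1, 2] — missing [3].
The missing symbol must appear in both missing sets; intersection = [3].
Therefore the hidden value is 3.

Missing value = 3.


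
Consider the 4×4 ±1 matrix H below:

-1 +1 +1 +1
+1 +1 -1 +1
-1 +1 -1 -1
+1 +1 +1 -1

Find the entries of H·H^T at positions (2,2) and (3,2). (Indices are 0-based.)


Row 2 of H: [-1, 1, -1, -1].
Row 3 of H: [1, 1, 1, -1].
(H·H^T)[2][2] = Σ_j H[2][j]·H[2][j] = (-1)² + (1)² + (-1)² + (-1)² = 1 + 1 + 1 + 1 = 4.
(H·H^T)[3][2] = Σ_j H[3][j]·H[2][j] = (1)·(-1) + (1)·(1) + (1)·(-1) + (-1)·(-1) = -1 + 1 + -1 + 1 = 0.
So rows 3 and 2 are orthogonal; the diagonal entry equals n = 4.

(2,2) entry = 4; (3,2) entry = 0.


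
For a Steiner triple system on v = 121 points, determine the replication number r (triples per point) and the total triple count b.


An STS(v) is a 2-(v, 3, 1) BIBD: block size k = 3, λ = 1.
Replication: r(k − 1) = λ(v − 1) ⇒ r·2 = 121 − 1 = 120 ⇒ r = 60.
Block count: b = v(v − 1)/6 = 121·120/6 = 14520/6 = 2420.

r = 60, b = 2420.


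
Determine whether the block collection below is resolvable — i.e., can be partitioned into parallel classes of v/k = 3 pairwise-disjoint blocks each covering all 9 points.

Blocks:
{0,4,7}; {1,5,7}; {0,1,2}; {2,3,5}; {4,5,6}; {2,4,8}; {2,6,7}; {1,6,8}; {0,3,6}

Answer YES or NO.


v = 9, block size k = 3, number of blocks = 9.
For resolvability, blocks must partition into parallel classes of size v/k = 3.
Total blocks must therefore be a multiple of 3: 9 = 3·3 + 0 ⇒ divisible ✓.
Consider block {0,1,2}. The only other block(s) in the collection disjoint from it are {4,5,6} — just 1 block(s). Any parallel class containing {0,1,2} would need 2 other blocks each disjoint from it, so no parallel class of size 3 can contain {0,1,2}.
Since every block must belong to some parallel class in a resolution, the collection cannot be partitioned into parallel classes.
Resolvable? NO.

NO


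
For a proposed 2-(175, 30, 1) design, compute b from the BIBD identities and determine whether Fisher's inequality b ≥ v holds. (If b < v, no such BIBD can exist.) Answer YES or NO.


b = λv(v − 1)/(k(k − 1)) = 1·175·174/(30·29) = 30450/870 = 35.
Compare with v = 175: b < v, so Fisher's inequality fails.

NO


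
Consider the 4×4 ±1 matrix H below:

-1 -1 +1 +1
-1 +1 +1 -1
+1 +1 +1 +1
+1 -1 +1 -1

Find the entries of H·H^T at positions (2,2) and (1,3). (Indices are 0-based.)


Row 1 of H: [-1, 1, 1, -1].
Row 2 of H: [1, 1, 1, 1].
Row 3 of H: [1, -1, 1, -1].
(H·H^T)[2][2] = Σ_j H[2][j]·H[2][j] = (1)² + (1)² + (1)² + (1)² = 1 + 1 + 1 + 1 = 4.
(H·H^T)[1][3] = Σ_j H[1][j]·H[3][j] = (-1)·(1) + (1)·(-1) + (1)·(1) + (-1)·(-1) = -1 + -1 + 1 + 1 = 0.
So rows 1 and 3 are orthogonal; the diagonal entry equals n = 4.

(2,2) entry = 4; (1,3) entry = 0.


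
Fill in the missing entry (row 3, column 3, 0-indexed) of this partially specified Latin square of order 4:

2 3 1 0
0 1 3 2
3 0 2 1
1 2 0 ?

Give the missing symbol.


Row 3 contains symbols [0, 1, 2] — missing [3].
Column 3 contains symbols [0, 1, 2] — missing [3].
The missing symbol must appear in both missing sets; intersection = [3].
Therefore the hidden value is 3.

Missing value = 3.


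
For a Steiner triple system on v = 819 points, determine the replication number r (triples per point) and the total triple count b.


An STS(v) is a 2-(v, 3, 1) BIBD: block size k = 3, λ = 1.
Replication: r(k − 1) = λ(v − 1) ⇒ r·2 = 819 − 1 = 818 ⇒ r = 409.
Block count: b = v(v − 1)/6 = 819·818/6 = 669942/6 = 111657.
(Check via bk = vr: 111657·3 = 334971 = 819·409 = 334971 ✓.)

r = 409, b = 111657.


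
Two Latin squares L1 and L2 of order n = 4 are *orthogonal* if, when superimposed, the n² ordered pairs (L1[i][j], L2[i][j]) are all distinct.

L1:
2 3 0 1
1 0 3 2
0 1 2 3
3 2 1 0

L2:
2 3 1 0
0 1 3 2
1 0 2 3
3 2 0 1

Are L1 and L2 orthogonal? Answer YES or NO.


Form the n² = 16 superimposed pairs (L1[i][j], L2[i][j]), row by row (rows and columns indexed from 0):
row 0: (2,2) (3,3) (0,1) (1,0)
row 1: (1,0) (0,1) (3,3) (2,2)
row 2: (0,1) (1,0) (2,2) (3,3)
row 3: (3,3) (2,2) (1,0) (0,1)
Orthogonality requires all 16 pairs distinct.
But the pair (1,0) repeats: cell (0,3) has L1 = 1, L2 = 0, and cell (1,0) has L1 = 1, L2 = 0.
A repeated pair means some other pair never occurs (only 4 distinct pairs out of 16), so the squares are not orthogonal.
Conclusion: NO.

NO


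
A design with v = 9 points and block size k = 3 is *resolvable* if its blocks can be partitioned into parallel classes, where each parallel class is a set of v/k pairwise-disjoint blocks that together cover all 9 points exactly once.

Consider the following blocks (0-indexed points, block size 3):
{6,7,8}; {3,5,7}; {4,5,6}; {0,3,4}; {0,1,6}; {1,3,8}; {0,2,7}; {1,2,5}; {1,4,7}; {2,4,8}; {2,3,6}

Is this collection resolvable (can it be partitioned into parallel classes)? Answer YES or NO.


v = 9, block size k = 3, number of blocks = 11.
For resolvability, blocks must partition into parallel classes of size v/k = 3.
Total blocks must therefore be a multiple of 3: 11 = 3·3 + 2 ⇒ not divisible ✗.
Resolvable? NO.

NO


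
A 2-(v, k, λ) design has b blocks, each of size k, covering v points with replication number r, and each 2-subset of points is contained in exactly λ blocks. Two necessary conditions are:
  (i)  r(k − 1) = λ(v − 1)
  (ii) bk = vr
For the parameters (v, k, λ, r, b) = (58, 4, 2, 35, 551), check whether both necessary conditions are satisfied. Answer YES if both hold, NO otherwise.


Condition (i): r(k − 1) = 35·3 = 105; λ(v − 1) = 2·57 = 114. Match? NO.
Condition (ii): bk = 551·4 = 2204; vr = 58·35 = 2030. Match? NO.
Both conditions hold? NO.

NO


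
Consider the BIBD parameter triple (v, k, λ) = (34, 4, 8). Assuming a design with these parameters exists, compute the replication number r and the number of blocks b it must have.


Any 2-(v, k, λ) BIBD satisfies two necessary conditions:
  (i)  Each point sits in r blocks, and counting incidences through any fixed point gives r(k − 1) = λ(v − 1), so r = λ(v − 1)/(k − 1).
  (ii) Total incidences bk = vr, so b = vr/k.
Step 1: r = λ(v − 1)/(k − 1) = 8·(34 − 1)/(4 − 1) = 8·33/3 = 264/3 = 88.
Step 2: b = vr/k = 34·88/4 = 2992/4 = 748.
Check integrality: r = 88 ∈ Z ✓, b = 748 ∈ Z ✓.
(These identities are necessary conditions: they determine r and b for any design with these parameters, but do not by themselves prove that one exists.)

r = 88, b = 748.


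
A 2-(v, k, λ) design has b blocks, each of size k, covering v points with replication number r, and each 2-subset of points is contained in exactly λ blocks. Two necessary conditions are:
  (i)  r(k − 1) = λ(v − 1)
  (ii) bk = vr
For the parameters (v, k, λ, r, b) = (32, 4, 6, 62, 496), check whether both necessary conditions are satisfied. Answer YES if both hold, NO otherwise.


Condition (i): r(k − 1) = 62·3 = 186; λ(v − 1) = 6·31 = 186. Match? YES.
Condition (ii): bk = 496·4 = 1984; vr = 32·62 = 1984. Match? YES.
Both conditions hold? YES.

YES


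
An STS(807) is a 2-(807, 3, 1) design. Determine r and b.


An STS(v) is a 2-(v, 3, 1) BIBD: block size k = 3, λ = 1.
Replication: r(k − 1) = λ(v − 1) ⇒ r·2 = 807 − 1 = 806 ⇒ r = 403.
Block count: bk = vr ⇒ b·3 = 807·403 = 325221 ⇒ b = 108407.
(Check via b = v(v − 1)/6 = 807·806/6 = 650442/6 = 108407.)

r = 403, b = 108407.


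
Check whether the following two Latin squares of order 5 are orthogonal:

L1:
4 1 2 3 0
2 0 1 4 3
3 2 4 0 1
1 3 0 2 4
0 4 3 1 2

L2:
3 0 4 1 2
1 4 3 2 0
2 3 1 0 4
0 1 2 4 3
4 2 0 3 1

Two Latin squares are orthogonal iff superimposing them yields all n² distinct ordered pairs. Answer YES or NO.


Form the n² = 25 superimposed pairs (L1[i][j], L2[i][j]), row by row (rows and columns indexed from 0):
row 0: (4,3) (1,0) (2,4) (3,1) (0,2)
row 1: (2,1) (0,4) (1,3) (4,2) (3,0)
row 2: (3,2) (2,3) (4,1) (0,0) (1,4)
row 3: (1,0) (3,1) (0,2) (2,4) (4,3)
row 4: (0,4) (4,2) (3,0) (1,3) (2,1)
Orthogonality requires all 25 pairs distinct.
But the pair (1,0) repeats: cell (0,1) has L1 = 1, L2 = 0, and cell (3,0) has L1 = 1, L2 = 0.
A repeated pair means some other pair never occurs (only 15 distinct pairs out of 25), so the squares are not orthogonal.
Conclusion: NO.

NO


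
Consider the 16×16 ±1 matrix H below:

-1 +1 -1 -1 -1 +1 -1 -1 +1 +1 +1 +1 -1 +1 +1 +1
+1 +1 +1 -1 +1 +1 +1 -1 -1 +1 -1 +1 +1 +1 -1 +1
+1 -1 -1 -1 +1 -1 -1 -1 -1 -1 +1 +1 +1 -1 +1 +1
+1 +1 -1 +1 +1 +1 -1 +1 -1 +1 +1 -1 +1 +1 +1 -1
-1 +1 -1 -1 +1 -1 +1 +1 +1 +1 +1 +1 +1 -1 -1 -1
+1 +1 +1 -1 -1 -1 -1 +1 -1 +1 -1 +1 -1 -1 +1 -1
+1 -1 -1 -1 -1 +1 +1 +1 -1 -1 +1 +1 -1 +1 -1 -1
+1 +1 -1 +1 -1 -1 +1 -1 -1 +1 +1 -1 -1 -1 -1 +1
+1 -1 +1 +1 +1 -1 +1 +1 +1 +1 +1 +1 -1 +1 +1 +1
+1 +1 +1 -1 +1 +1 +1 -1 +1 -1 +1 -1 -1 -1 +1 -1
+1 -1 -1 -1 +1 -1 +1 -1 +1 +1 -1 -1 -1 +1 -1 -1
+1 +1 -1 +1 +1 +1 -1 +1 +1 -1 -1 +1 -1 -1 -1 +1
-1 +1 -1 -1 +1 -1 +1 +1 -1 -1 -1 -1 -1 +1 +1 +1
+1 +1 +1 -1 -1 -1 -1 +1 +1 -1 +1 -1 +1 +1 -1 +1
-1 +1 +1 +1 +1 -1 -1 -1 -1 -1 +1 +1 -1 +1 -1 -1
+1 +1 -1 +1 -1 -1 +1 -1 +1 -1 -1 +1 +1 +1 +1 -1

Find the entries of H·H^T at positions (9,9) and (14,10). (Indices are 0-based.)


Row 9 of H: [1, 1, 1, -1, 1, 1, 1, -1, 1, -1, 1, -1, -1, -1, 1, -1].
Row 10 of H: [1, -1, -1, -1, 1, -1, 1, -1, 1, 1, -1, -1, -1, 1, -1, -1].
Row 14 of H: [-1, 1, 1, 1, 1, -1, -1, -1, -1, -1, 1, 1, -1, 1, -1, -1].
(H·H^T)[9][9] = Σ_j H[9][j]·H[9][j] = (1)² + (1)² + (1)² + (-1)² + (1)² + (1)² + (1)² + (-1)² + (1)² + (-1)² + (1)² + (-1)² + (-1)² + (-1)² + (1)² + (-1)² = 1 + 1 + 1 + 1 + 1 + 1 + 1 + 1 + 1 + 1 + 1 + 1 + 1 + 1 + 1 + 1 = 16.
(H·H^T)[14][10] = Σ_j H[14][j]·H[10][j] = (-1)·(1) + (1)·(-1) + (1)·(-1) + (1)·(-1) + (1)·(1) + (-1)·(-1) + (-1)·(1) + (-1)·(-1) + (-1)·(1) + (-1)·(1) + (1)·(-1) + (1)·(-1) + (-1)·(-1) + (1)·(1) + (-1)·(-1) + (-1)·(-1) = -1 + -1 + -1 + -1 + 1 + 1 + -1 + 1 + -1 + -1 + -1 + -1 + 1 + 1 + 1 + 1 = -2.
Rows 14 and 10 are not orthogonal (dot product = -2 ≠ 0), so H is not a Hadamard matrix.

(9,9) entry = 16; (14,10) entry = -2.
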